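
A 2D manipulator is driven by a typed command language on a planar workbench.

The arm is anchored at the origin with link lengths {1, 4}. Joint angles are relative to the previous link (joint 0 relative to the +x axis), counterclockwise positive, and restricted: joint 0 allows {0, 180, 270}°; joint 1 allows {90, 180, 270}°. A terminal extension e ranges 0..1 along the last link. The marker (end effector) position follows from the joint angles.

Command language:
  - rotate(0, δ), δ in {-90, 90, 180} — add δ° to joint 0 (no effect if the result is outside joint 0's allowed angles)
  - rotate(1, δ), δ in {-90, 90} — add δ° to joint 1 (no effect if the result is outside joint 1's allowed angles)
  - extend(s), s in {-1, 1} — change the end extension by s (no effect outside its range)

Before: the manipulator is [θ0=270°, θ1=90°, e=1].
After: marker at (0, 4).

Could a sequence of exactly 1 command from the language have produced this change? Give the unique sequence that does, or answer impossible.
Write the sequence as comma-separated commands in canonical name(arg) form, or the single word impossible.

rotate(1, 90)

initial: [θ0=270°, θ1=90°, e=1]
step 1 (rotate(1, 90)): [θ0=270°, θ1=180°, e=1]
uniquely the one of 7 1-step routes that fits.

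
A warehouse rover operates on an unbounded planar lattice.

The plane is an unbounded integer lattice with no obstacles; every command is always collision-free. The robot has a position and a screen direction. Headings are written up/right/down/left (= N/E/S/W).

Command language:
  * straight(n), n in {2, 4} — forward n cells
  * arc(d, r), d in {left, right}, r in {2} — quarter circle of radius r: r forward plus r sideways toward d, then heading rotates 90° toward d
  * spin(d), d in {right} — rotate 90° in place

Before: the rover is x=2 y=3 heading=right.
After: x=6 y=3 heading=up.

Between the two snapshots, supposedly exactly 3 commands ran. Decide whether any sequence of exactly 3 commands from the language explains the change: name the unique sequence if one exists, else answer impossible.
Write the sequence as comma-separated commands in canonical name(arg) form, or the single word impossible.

key: position moved to (6,3) AND the heading swung to N — translation plus rotation needed
begin: x=2 y=3 heading=right
1. spin(right) → x=2 y=3 heading=down
2. arc(left, 2) → x=4 y=1 heading=right
3. arc(left, 2) → x=6 y=3 heading=up
all 125 alternatives checked — unique.

spin(right), arc(left, 2), arc(left, 2)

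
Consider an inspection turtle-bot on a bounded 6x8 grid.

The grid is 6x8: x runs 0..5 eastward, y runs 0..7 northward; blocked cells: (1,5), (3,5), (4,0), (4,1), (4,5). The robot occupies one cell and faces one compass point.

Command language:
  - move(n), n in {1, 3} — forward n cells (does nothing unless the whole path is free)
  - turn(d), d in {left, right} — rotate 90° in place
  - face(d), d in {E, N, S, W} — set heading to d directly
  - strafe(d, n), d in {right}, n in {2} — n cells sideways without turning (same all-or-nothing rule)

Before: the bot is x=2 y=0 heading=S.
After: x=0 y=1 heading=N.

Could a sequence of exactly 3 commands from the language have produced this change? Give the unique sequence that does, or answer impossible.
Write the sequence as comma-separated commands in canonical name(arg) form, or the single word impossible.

key: order matters: swapping strafe(right, 2) and move(1) lands elsewhere
start: x=2 y=0 heading=S
t=1 strafe(right, 2) ⇒ x=0 y=0 heading=S
t=2 face(N) ⇒ x=0 y=0 heading=N
t=3 move(1) ⇒ x=0 y=1 heading=N
no other 3-command option fits: unique.

strafe(right, 2), face(N), move(1)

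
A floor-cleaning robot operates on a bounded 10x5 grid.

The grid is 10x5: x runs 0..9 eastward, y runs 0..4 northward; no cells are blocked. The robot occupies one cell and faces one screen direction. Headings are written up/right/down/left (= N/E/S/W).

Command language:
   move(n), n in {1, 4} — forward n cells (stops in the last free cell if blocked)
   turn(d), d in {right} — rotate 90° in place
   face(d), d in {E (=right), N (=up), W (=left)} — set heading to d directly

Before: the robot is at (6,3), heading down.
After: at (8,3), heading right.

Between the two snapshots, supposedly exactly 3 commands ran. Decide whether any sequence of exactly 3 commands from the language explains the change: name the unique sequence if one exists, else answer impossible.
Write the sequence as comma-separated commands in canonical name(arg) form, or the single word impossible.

key: running move(1) before face(E) would end elsewhere — order is forced
begin: at (6,3), heading down
1. face(E) → at (6,3), heading right
2. move(1) → at (7,3), heading right
3. move(1) → at (8,3), heading right
all 216 alternatives checked — unique.

face(E), move(1), move(1)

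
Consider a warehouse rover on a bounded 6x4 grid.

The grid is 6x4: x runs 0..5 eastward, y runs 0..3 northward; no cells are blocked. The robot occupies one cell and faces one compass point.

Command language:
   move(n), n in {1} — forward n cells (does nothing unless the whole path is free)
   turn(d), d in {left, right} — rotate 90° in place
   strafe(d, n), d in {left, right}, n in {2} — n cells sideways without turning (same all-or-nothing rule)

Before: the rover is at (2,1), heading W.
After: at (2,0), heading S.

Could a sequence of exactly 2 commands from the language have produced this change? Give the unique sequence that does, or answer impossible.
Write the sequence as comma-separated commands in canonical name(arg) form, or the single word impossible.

key: order matters: swapping turn(left) and move(1) lands elsewhere
from: at (2,1), heading W
[1] after turn(left): at (2,1), heading S
[2] after move(1): at (2,0), heading S
no rival 2-sequence matches.

turn(left), move(1)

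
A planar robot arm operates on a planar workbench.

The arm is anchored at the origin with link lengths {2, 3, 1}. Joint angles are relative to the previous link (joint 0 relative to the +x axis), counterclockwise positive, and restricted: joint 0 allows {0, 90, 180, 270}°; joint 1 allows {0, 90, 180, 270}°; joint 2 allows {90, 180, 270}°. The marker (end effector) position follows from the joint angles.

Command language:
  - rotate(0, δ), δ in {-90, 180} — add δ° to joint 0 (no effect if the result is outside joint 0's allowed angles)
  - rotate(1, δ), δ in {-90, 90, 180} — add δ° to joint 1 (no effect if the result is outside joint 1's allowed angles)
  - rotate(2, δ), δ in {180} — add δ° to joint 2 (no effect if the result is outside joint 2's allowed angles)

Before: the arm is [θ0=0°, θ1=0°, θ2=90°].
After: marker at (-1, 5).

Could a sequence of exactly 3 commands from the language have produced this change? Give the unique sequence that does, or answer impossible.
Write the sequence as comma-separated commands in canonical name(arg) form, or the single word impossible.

rotate(0, -90), rotate(0, -90), rotate(0, -90)

initial: [θ0=0°, θ1=0°, θ2=90°]
1. rotate(0, -90) → [θ0=270°, θ1=0°, θ2=90°]
2. rotate(0, -90) → [θ0=180°, θ1=0°, θ2=90°]
3. rotate(0, -90) → [θ0=90°, θ1=0°, θ2=90°]
uniquely the one of 216 3-step routes that fits.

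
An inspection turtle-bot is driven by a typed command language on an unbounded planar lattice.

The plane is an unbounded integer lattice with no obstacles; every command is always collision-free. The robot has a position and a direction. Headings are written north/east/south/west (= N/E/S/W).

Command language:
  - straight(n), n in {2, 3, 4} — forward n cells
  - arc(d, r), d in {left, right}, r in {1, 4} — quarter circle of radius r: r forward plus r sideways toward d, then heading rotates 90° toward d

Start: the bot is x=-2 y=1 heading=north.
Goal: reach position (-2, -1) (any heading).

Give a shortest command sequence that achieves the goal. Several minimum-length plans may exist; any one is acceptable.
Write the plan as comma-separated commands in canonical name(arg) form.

from: x=-2 y=1 heading=north
1. arc(right, 1) → x=-1 y=2 heading=east
2. arc(right, 1) → x=0 y=1 heading=south
3. arc(right, 1) → x=-1 y=0 heading=west
4. arc(left, 1) → x=-2 y=-1 heading=south
nothing shorter than 4 reaches the goal.

arc(right, 1), arc(right, 1), arc(right, 1), arc(left, 1)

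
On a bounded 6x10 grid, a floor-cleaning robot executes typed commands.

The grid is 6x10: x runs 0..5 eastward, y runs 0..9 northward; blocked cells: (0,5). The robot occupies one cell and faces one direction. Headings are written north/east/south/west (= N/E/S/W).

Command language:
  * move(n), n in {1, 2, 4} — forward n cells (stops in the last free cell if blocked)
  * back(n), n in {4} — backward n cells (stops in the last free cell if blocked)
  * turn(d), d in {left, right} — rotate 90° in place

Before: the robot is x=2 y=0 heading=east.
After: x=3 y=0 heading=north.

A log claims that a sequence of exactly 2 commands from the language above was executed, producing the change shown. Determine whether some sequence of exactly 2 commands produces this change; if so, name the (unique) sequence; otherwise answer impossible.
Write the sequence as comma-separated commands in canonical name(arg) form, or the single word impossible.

move(1), turn(left)

key: position moved to (3,0) AND the heading swung to N — translation plus rotation needed
start: x=2 y=0 heading=east
step 1 (move(1)): x=3 y=0 heading=east
step 2 (turn(left)): x=3 y=0 heading=north
no other 2-command option fits: unique.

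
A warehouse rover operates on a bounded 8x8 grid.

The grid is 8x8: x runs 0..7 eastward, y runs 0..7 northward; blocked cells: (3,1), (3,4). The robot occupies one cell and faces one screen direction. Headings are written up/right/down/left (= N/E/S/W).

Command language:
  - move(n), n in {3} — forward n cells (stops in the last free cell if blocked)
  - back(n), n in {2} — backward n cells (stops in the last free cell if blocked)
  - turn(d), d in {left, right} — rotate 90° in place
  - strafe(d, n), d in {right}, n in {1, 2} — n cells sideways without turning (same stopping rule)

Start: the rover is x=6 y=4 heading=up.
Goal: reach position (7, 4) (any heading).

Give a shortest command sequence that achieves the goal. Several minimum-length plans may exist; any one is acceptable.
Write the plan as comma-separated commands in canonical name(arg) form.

strafe(right, 2)

start: x=6 y=4 heading=up
t=1 strafe(right, 2) ⇒ x=7 y=4 heading=up
shorter routes all fall short; 1 is best.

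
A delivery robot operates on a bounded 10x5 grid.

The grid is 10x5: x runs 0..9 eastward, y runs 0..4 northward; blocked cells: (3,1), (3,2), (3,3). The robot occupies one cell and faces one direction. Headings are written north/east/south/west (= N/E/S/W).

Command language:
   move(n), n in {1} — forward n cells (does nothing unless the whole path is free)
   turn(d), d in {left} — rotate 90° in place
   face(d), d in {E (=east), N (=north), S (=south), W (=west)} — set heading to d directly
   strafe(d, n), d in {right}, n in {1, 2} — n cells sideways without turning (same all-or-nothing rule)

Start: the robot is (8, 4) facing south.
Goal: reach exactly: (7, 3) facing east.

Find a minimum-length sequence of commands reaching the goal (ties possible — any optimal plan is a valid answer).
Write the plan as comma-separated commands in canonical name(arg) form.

strafe(right, 1), face(E), strafe(right, 1)

t0: (8, 4) facing south
[1] after strafe(right, 1): (7, 4) facing south
[2] after face(E): (7, 4) facing east
[3] after strafe(right, 1): (7, 3) facing east
minimal: 3 command(s), checked below 3.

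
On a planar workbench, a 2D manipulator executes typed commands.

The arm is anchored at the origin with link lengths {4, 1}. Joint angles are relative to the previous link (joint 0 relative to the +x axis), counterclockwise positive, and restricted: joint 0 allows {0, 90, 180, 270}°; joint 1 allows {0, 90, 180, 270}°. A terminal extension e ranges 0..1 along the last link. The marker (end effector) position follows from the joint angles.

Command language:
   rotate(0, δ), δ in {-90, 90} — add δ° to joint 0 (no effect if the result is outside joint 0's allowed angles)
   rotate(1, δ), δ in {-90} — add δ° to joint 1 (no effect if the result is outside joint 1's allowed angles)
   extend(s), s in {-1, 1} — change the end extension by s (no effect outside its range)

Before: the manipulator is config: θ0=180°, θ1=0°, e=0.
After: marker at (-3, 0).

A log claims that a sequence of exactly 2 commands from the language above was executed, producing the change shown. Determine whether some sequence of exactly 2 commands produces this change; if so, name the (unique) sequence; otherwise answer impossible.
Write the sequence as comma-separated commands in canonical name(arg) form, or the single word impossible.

start: config: θ0=180°, θ1=0°, e=0
[1] after rotate(1, -90): config: θ0=180°, θ1=270°, e=0
[2] after rotate(1, -90): config: θ0=180°, θ1=180°, e=0
all 25 alternatives checked — unique.

rotate(1, -90), rotate(1, -90)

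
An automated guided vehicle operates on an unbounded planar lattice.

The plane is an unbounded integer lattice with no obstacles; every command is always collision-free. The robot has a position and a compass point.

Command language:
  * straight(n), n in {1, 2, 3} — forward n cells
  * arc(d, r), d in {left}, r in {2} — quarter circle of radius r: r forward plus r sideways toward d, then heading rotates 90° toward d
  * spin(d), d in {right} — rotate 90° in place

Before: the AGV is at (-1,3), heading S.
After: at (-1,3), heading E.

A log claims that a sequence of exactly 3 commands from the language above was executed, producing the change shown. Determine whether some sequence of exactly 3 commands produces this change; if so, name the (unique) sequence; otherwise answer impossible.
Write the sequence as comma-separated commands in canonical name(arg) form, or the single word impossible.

spin(right), spin(right), spin(right)

key: parked at (-1,3) the whole time — nothing moves the robot
from: at (-1,3), heading S
step 1 (spin(right)): at (-1,3), heading W
step 2 (spin(right)): at (-1,3), heading N
step 3 (spin(right)): at (-1,3), heading E
no rival 3-sequence matches.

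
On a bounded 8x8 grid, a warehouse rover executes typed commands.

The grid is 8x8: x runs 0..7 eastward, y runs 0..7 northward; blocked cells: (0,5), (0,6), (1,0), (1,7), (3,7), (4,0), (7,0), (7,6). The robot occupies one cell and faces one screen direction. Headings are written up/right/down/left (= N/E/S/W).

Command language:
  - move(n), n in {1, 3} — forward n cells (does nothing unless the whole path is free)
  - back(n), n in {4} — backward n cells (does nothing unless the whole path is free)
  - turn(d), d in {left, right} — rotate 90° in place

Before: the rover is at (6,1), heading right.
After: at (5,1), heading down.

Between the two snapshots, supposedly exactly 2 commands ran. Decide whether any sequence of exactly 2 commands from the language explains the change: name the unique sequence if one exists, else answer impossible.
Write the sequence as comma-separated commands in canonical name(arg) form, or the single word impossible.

every 2-command combo misses the target.

impossible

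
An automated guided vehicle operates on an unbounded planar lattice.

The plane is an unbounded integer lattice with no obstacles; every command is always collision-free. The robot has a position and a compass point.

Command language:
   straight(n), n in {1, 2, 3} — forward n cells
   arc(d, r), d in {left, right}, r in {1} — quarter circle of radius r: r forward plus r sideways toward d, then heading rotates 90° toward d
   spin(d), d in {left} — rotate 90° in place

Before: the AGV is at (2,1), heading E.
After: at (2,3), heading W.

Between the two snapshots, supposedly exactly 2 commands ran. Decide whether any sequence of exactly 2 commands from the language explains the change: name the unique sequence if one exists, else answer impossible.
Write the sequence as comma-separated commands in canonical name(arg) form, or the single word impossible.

key: cell and facing (now W) both changed — the 2 commands mix motion and turning
start: at (2,1), heading E
t=1 arc(left, 1) ⇒ at (3,2), heading N
t=2 arc(left, 1) ⇒ at (2,3), heading W
no other 2-command option fits: unique.

arc(left, 1), arc(left, 1)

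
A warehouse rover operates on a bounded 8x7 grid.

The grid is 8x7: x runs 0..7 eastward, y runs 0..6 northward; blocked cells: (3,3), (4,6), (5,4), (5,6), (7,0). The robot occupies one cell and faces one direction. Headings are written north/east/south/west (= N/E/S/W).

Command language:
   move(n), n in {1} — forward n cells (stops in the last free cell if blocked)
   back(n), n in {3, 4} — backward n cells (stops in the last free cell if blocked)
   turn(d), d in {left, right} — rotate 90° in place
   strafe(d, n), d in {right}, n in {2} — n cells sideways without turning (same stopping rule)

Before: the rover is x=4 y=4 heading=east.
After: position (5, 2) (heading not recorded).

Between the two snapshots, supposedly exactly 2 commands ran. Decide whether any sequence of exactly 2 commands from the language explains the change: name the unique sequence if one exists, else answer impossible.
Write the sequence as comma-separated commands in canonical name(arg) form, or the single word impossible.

key: running move(1) before strafe(right, 2) would end elsewhere — order is forced
from: x=4 y=4 heading=east
step 1 (strafe(right, 2)): x=4 y=2 heading=east
step 2 (move(1)): x=5 y=2 heading=east
no rival 2-sequence matches.

strafe(right, 2), move(1)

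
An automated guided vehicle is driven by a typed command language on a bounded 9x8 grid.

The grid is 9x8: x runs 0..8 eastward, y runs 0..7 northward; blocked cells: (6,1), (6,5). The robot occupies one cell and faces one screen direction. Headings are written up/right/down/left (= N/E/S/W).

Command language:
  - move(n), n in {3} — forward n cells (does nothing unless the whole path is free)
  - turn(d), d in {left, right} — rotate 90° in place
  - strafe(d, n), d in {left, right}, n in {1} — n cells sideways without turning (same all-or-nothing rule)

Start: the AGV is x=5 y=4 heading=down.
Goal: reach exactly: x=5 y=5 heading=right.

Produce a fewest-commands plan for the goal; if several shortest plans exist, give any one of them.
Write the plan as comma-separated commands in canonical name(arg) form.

turn(left), strafe(left, 1)

t0: x=5 y=4 heading=down
step 1 (turn(left)): x=5 y=4 heading=right
step 2 (strafe(left, 1)): x=5 y=5 heading=right
minimal: 2 command(s), checked below 2.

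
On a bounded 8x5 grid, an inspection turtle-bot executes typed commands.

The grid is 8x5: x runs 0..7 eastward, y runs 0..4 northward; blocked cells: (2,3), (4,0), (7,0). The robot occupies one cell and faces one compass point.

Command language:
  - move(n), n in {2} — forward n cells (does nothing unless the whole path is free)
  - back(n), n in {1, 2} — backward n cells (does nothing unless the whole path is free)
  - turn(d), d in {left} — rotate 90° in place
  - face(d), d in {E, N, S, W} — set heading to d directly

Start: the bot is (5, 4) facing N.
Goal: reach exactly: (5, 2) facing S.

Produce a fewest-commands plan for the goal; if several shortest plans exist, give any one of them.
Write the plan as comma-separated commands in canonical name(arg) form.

initial: (5, 4) facing N
[1] after face(S): (5, 4) facing S
[2] after move(2): (5, 2) facing S
nothing shorter than 2 reaches the goal.

face(S), move(2)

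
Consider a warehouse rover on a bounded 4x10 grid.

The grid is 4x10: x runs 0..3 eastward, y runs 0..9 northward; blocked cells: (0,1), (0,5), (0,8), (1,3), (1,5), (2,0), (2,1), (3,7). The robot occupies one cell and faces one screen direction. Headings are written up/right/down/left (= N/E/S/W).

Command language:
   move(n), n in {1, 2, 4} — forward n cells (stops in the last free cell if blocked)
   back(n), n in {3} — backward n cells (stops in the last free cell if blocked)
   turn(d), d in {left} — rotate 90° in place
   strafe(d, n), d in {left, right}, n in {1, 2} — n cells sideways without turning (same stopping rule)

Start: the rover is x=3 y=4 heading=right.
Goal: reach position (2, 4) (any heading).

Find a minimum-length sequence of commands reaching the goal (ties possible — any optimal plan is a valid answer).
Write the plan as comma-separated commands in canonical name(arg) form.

initial: x=3 y=4 heading=right
step 1 (turn(left)): x=3 y=4 heading=up
step 2 (strafe(left, 1)): x=2 y=4 heading=up
no 1-step plan works, so 2 is optimal.

turn(left), strafe(left, 1)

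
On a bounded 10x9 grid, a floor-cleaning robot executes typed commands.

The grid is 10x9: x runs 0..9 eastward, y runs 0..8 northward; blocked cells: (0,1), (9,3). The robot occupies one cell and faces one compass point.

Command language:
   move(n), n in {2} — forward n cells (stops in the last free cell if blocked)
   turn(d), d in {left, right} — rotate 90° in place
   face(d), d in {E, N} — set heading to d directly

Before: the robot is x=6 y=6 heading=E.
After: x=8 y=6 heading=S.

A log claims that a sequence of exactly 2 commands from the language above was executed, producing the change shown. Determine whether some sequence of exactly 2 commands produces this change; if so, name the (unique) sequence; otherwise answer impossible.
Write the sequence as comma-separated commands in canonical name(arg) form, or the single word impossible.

key: running turn(right) before move(2) would end elsewhere — order is forced
begin: x=6 y=6 heading=E
t=1 move(2) ⇒ x=8 y=6 heading=E
t=2 turn(right) ⇒ x=8 y=6 heading=S
no rival 2-sequence matches.

move(2), turn(right)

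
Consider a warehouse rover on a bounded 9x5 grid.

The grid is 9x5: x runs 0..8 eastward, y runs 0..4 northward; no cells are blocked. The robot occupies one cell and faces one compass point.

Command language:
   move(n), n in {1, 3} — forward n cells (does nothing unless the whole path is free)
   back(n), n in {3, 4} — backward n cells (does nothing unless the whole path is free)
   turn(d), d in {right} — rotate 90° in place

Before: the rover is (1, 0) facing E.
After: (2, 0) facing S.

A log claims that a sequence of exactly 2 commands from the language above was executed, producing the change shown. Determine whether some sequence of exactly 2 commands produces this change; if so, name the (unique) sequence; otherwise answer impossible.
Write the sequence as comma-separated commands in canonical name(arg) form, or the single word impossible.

key: running turn(right) before move(1) would end elsewhere — order is forced
start: (1, 0) facing E
step 1 (move(1)): (2, 0) facing E
step 2 (turn(right)): (2, 0) facing S
uniquely the one of 25 2-step routes that fits.

move(1), turn(right)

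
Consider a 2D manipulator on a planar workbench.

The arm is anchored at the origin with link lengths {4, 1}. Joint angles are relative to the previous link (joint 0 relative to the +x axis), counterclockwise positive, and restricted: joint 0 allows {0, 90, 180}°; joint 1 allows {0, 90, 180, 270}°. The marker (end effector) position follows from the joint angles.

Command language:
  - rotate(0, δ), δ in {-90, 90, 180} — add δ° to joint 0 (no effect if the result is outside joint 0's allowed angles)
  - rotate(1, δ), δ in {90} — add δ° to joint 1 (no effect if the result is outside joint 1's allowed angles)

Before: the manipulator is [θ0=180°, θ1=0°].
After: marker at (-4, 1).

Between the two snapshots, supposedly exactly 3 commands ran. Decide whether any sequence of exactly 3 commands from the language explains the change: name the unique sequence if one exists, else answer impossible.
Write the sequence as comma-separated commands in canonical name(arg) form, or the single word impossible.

t0: [θ0=180°, θ1=0°]
t=1 rotate(1, 90) ⇒ [θ0=180°, θ1=90°]
t=2 rotate(1, 90) ⇒ [θ0=180°, θ1=180°]
t=3 rotate(1, 90) ⇒ [θ0=180°, θ1=270°]
uniquely the one of 64 3-step routes that fits.

rotate(1, 90), rotate(1, 90), rotate(1, 90)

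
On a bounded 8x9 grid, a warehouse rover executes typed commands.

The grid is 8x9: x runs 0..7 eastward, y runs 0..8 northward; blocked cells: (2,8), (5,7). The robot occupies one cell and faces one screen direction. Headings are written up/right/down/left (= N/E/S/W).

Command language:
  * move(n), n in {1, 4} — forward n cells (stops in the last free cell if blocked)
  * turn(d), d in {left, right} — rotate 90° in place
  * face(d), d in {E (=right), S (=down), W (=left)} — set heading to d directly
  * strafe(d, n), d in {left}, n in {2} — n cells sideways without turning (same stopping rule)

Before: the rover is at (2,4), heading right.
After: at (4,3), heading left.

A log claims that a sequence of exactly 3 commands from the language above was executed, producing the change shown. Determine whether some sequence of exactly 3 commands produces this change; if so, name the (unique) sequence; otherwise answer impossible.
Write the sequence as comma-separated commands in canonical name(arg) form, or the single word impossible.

every 3-command combo misses the target.

impossible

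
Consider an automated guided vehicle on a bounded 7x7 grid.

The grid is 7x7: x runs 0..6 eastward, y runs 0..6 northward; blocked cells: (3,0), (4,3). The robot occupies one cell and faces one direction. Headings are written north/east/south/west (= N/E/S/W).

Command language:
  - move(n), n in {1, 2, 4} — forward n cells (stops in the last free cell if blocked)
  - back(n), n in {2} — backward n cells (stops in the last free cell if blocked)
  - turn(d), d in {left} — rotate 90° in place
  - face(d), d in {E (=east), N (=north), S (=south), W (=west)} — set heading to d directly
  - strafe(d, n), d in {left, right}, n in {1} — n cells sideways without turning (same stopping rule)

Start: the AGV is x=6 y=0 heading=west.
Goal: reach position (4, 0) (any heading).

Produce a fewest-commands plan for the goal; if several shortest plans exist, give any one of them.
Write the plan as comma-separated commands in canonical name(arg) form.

from: x=6 y=0 heading=west
t=1 move(4) ⇒ x=4 y=0 heading=west
minimal: 1 command(s), checked below 1.

move(4)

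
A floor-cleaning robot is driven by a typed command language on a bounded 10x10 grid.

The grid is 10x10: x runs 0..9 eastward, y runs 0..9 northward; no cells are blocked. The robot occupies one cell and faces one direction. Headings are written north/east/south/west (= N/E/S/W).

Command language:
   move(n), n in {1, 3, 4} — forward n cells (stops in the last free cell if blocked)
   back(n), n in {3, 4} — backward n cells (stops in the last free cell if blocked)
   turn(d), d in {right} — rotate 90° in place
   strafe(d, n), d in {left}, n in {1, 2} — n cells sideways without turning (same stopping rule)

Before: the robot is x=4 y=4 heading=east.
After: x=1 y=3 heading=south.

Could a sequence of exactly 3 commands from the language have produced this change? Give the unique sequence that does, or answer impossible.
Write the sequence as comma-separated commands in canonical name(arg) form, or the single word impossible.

key: position moved to (1,3) AND the heading swung to S — translation plus rotation needed
begin: x=4 y=4 heading=east
step 1 (back(3)): x=1 y=4 heading=east
step 2 (turn(right)): x=1 y=4 heading=south
step 3 (move(1)): x=1 y=3 heading=south
all 512 alternatives checked — unique.

back(3), turn(right), move(1)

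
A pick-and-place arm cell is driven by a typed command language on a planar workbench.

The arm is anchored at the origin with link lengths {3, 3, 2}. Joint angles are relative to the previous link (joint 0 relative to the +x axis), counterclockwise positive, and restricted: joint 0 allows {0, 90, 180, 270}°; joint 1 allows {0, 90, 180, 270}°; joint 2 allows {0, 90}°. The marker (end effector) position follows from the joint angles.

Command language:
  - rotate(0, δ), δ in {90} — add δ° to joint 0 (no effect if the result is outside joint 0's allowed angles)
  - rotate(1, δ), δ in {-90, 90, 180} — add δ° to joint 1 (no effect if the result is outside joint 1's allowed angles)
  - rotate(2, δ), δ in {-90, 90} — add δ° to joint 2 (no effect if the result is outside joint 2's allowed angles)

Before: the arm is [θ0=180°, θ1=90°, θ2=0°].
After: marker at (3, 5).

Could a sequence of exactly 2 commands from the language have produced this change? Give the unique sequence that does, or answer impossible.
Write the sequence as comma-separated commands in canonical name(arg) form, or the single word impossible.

from: [θ0=180°, θ1=90°, θ2=0°]
t=1 rotate(0, 90) ⇒ [θ0=270°, θ1=90°, θ2=0°]
t=2 rotate(0, 90) ⇒ [θ0=0°, θ1=90°, θ2=0°]
all 36 alternatives checked — unique.

rotate(0, 90), rotate(0, 90)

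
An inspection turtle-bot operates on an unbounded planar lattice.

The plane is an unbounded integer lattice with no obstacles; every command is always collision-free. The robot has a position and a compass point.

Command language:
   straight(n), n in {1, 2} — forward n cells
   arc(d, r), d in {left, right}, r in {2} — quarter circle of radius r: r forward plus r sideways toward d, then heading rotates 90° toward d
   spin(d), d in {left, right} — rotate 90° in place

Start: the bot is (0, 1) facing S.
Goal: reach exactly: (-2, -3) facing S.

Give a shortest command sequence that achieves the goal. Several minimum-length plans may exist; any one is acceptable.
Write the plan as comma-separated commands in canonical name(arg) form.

from: (0, 1) facing S
t=1 straight(2) ⇒ (0, -1) facing S
t=2 spin(right) ⇒ (0, -1) facing W
t=3 arc(left, 2) ⇒ (-2, -3) facing S
no 2-step plan works, so 3 is optimal.

straight(2), spin(right), arc(left, 2)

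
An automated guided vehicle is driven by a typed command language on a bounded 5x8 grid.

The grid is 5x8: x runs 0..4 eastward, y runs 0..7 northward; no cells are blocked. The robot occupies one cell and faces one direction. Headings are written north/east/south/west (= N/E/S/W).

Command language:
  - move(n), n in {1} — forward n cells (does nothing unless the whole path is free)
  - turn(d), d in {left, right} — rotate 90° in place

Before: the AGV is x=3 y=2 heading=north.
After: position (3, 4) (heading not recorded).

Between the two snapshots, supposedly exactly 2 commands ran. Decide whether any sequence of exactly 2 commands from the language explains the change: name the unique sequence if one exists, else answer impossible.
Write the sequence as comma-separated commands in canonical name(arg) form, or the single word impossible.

start: x=3 y=2 heading=north
t=1 move(1) ⇒ x=3 y=3 heading=north
t=2 move(1) ⇒ x=3 y=4 heading=north
no other 2-command option fits: unique.

move(1), move(1)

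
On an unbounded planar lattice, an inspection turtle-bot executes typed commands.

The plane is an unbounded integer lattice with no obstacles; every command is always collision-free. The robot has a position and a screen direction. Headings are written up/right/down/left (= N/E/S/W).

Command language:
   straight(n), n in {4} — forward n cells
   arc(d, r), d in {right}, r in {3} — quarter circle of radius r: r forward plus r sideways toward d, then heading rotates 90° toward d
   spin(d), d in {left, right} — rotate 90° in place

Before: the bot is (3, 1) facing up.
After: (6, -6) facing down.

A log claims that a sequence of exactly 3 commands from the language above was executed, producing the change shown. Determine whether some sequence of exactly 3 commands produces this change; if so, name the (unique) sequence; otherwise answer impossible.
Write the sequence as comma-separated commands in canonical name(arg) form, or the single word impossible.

spin(right), arc(right, 3), straight(4)

key: position moved to (6,-6) AND the heading swung to S — translation plus rotation needed
begin: (3, 1) facing up
t=1 spin(right) ⇒ (3, 1) facing right
t=2 arc(right, 3) ⇒ (6, -2) facing down
t=3 straight(4) ⇒ (6, -6) facing down
no other 3-command option fits: unique.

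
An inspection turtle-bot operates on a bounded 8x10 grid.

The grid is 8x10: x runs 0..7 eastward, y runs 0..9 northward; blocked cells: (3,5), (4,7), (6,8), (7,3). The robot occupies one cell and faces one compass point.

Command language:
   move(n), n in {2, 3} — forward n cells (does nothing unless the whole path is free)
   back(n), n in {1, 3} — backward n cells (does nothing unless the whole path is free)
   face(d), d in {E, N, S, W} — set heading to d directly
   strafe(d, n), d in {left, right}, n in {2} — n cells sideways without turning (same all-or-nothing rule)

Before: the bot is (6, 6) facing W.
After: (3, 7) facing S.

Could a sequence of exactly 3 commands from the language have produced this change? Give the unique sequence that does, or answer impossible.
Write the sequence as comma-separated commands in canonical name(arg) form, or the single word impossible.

move(3), face(S), back(1)

key: order matters: swapping move(3) and back(1) lands elsewhere
t0: (6, 6) facing W
t=1 move(3) ⇒ (3, 6) facing W
t=2 face(S) ⇒ (3, 6) facing S
t=3 back(1) ⇒ (3, 7) facing S
no other 3-command option fits: unique.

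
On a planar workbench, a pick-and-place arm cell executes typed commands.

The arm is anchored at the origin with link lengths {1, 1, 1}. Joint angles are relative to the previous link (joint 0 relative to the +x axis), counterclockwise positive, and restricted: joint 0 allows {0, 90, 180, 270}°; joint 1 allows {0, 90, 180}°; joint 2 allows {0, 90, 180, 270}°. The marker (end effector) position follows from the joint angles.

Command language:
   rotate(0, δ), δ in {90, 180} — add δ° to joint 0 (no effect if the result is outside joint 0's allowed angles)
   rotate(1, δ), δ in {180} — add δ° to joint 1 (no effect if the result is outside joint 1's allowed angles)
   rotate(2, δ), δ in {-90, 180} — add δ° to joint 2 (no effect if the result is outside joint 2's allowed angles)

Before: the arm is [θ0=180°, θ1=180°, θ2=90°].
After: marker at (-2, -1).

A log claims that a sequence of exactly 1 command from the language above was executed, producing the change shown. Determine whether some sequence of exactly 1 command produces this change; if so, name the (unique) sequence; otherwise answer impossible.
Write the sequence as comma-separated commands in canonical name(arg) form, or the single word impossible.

rotate(1, 180)

start: [θ0=180°, θ1=180°, θ2=90°]
1. rotate(1, 180) → [θ0=180°, θ1=0°, θ2=90°]
no rival 1-sequence matches.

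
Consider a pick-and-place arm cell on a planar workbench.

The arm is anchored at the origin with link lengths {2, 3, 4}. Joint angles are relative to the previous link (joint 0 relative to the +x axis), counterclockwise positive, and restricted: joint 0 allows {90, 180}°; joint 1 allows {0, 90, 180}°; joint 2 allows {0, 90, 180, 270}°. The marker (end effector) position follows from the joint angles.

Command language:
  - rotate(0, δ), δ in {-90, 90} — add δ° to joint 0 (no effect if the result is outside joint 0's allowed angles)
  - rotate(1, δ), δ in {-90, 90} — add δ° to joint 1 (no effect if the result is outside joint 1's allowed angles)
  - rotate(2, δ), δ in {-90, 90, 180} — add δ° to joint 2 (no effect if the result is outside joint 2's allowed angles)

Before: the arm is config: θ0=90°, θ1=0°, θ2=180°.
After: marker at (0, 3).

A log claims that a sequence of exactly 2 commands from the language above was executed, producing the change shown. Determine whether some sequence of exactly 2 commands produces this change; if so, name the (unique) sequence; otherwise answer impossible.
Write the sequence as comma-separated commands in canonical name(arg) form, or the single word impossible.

begin: config: θ0=90°, θ1=0°, θ2=180°
[1] after rotate(1, 90): config: θ0=90°, θ1=90°, θ2=180°
[2] after rotate(1, 90): config: θ0=90°, θ1=180°, θ2=180°
uniquely the one of 49 2-step routes that fits.

rotate(1, 90), rotate(1, 90)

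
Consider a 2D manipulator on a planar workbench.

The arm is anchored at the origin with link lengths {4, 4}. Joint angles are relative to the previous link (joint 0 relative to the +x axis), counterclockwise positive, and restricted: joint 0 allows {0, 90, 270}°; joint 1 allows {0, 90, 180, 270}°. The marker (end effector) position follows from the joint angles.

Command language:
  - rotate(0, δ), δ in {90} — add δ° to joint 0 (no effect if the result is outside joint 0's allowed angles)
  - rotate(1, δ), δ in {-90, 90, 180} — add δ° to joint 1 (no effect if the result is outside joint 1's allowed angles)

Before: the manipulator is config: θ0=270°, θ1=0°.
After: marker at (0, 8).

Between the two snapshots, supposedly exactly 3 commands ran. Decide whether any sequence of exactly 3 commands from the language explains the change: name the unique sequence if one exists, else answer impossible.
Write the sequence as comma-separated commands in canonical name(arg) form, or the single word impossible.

start: config: θ0=270°, θ1=0°
[1] after rotate(0, 90): config: θ0=0°, θ1=0°
[2] after rotate(0, 90): config: θ0=90°, θ1=0°
[3] after rotate(0, 90): config: θ0=90°, θ1=0°
all 64 alternatives checked — unique.

rotate(0, 90), rotate(0, 90), rotate(0, 90)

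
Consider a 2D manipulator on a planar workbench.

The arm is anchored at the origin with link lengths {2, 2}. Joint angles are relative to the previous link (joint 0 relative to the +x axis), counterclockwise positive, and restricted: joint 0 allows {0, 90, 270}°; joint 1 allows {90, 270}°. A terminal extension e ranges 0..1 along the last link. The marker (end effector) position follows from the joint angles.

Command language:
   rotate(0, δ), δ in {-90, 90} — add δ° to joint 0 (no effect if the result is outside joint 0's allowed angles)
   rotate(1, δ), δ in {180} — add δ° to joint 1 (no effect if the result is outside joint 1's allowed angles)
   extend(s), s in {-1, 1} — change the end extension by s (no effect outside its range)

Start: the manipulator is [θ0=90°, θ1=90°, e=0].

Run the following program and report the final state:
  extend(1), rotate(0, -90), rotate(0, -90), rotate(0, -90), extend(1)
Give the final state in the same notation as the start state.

initial: [θ0=90°, θ1=90°, e=0]
1. extend(1) → [θ0=90°, θ1=90°, e=1]
2. rotate(0, -90) → [θ0=0°, θ1=90°, e=1]
3. rotate(0, -90) → [θ0=270°, θ1=90°, e=1]
4. rotate(0, -90) → [θ0=270°, θ1=90°, e=1]
5. extend(1) → [θ0=270°, θ1=90°, e=1]

[θ0=270°, θ1=90°, e=1]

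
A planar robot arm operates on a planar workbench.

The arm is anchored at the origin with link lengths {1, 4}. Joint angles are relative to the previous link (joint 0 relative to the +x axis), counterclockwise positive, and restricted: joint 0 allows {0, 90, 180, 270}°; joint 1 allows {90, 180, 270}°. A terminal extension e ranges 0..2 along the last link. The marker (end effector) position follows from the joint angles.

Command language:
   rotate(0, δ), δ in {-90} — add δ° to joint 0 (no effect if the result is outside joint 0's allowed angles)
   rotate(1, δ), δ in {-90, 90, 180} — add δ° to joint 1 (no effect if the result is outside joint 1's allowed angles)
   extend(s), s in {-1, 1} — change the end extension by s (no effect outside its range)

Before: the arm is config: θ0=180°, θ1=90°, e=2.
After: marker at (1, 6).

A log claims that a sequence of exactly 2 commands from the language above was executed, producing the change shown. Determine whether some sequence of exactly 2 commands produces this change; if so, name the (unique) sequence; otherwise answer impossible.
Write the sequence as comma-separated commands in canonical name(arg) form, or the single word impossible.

start: config: θ0=180°, θ1=90°, e=2
1. rotate(0, -90) → config: θ0=90°, θ1=90°, e=2
2. rotate(0, -90) → config: θ0=0°, θ1=90°, e=2
no other 2-command option fits: unique.

rotate(0, -90), rotate(0, -90)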